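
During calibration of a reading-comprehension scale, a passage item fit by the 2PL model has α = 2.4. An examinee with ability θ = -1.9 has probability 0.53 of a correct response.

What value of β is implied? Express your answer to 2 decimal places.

-1.95

P(θ) = 1 / (1 + exp(−α(θ − β)))
logit(0.53) = ln(0.53/0.47) = 0.1201
β = θ − logit/(α) = -1.9 − 0.1201/2.4000 = -1.9501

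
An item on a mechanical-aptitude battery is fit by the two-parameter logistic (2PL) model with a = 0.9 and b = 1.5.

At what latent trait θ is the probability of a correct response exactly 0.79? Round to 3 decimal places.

P(θ) = 1 / (1 + exp(−a(θ − b)))
logit = ln(0.7900/0.2100) = 1.3249
θ = b + logit/(a) = 1.5 + 1.3249/0.9000 = 2.9721

2.972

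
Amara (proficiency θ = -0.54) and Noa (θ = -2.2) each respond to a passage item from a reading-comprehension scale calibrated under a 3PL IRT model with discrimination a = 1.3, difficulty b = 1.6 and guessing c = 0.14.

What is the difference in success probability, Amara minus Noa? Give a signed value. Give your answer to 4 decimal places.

0.0440

P(θ) = c + (1 − c) · 1 / (1 + exp(−a(θ − b)))
P(Amara) = 0.1901  [exponent -2.7820]
P(Noa) = 0.1461  [exponent -4.9400]
Difference = 0.1901 − 0.1461 = 0.0440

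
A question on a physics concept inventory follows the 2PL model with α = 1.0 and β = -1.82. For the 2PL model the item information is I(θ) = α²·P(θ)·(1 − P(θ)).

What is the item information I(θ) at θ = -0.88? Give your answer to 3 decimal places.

P = 1/(1+e^{-0.9400}) = 0.7191
P(1−P) = 0.7191 × 0.2809 = 0.2020
I = α² × P(1−P) = 1.0² × 0.2020 = 0.20200

0.202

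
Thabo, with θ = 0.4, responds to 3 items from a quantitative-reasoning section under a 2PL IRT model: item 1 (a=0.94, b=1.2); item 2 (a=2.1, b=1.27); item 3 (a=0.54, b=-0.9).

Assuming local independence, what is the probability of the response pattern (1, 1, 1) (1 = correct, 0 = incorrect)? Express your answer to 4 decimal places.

P(θ) = 1 / (1 + exp(−a(θ − b)))
P_1 = 1/(1+e^{0.7520}) = 0.3204
P_2 = 1/(1+e^{1.8270}) = 0.1386
P_3 = 1/(1+e^{-0.7020}) = 0.6686
L = P_1 × P_2 × P_3 = 0.3204 × 0.1386 × 0.6686 = 0.02969

0.0297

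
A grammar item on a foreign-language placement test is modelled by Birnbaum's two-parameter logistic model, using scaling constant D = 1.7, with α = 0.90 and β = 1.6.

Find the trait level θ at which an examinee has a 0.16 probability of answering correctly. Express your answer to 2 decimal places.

0.52

P(θ) = 1 / (1 + exp(−D·α(θ − β)))
logit = ln(0.1600/0.8400) = -1.6582
θ = β + logit/(1.7·α) = 1.6 + (-1.6582)/1.5300 = 0.5162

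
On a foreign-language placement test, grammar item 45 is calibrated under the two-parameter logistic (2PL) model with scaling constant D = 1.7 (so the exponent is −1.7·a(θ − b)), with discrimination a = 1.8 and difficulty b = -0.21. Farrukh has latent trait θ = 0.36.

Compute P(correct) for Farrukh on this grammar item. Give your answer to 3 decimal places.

0.851

P(θ) = 1 / (1 + exp(−D·a(θ − b)))
Exponent: 1.7 × 1.8 × (0.36 − (-0.21)) = 1.7442
1/(1 + e^{-1.7442}) = 0.8512
P = 0.8512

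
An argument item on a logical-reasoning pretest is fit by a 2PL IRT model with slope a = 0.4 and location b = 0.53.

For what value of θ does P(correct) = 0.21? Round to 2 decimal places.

-2.78

P(θ) = 1 / (1 + exp(−a(θ − b)))
logit = ln(0.2100/0.7900) = -1.3249
θ = b + logit/(a) = 0.53 + (-1.3249)/0.4000 = -2.7823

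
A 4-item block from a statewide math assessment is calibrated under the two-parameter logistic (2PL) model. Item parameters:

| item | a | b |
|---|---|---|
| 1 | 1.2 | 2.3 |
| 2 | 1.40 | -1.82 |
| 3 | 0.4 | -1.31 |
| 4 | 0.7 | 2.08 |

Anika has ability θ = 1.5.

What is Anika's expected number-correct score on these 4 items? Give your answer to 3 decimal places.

2.422

P(θ) = 1 / (1 + exp(−a(θ − b)))
P_1 = 1/(1+e^{0.9600}) = 0.2769
P_2 = 1/(1+e^{-4.6480}) = 0.9905
P_3 = 1/(1+e^{-1.1240}) = 0.7547
P_4 = 1/(1+e^{0.4060}) = 0.3999
E[score] = 0.2769 + 0.9905 + 0.7547 + 0.3999 = 2.4220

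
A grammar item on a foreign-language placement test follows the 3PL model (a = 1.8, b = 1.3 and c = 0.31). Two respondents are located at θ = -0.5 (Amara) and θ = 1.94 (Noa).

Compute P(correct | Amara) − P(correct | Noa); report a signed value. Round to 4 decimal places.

P(θ) = c + (1 − c) · 1 / (1 + exp(−a(θ − b)))
P(Amara) = 0.3360  [exponent -3.2400]
P(Noa) = 0.8343  [exponent 1.1520]
Difference = 0.3360 − 0.8343 = -0.4983

-0.4983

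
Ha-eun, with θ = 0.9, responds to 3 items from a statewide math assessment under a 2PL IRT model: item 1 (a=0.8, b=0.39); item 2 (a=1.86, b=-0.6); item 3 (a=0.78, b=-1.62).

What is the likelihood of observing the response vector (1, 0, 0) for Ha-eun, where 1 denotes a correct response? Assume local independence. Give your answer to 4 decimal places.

0.0043

P(θ) = 1 / (1 + exp(−a(θ − b)))
P_1 = 1/(1+e^{-0.4080}) = 0.6006
P_2 = 1/(1+e^{-2.7900}) = 0.9421
P_3 = 1/(1+e^{-1.9656}) = 0.8771
L = P_1 × (1−P_2) × (1−P_3) = 0.6006 × 0.0579 × 0.1229 = 0.00427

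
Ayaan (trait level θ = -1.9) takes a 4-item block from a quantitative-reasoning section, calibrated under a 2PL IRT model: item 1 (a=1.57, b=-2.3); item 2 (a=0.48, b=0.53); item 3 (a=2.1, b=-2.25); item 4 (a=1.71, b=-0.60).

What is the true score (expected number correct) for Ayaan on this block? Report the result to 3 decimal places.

1.663

P(θ) = 1 / (1 + exp(−a(θ − b)))
P_1 = 1/(1+e^{-0.6280}) = 0.6520
P_2 = 1/(1+e^{1.1664}) = 0.2375
P_3 = 1/(1+e^{-0.7350}) = 0.6759
P_4 = 1/(1+e^{2.2230}) = 0.0977
E[score] = 0.6520 + 0.2375 + 0.6759 + 0.0977 = 1.6631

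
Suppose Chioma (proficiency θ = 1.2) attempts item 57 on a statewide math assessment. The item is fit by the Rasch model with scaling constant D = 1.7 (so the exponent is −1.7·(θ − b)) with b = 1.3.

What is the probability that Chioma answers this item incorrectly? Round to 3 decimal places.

0.542

P(θ) = 1 / (1 + exp(−D·(θ − b)))
Exponent: 1.7 × (1.2 − 1.3) = -0.1700
1/(1 + e^{0.1700}) = 0.4576
P = 0.4576
P(incorrect) = 1 − 0.4576 = 0.5424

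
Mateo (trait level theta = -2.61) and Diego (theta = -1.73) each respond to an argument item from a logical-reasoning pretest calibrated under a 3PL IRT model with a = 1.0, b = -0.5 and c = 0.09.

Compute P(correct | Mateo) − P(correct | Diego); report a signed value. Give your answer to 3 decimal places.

P(theta) = c + (1 − c) · 1 / (1 + exp(−a(theta − b)))
P(Mateo) = 0.1884  [exponent -2.1100]
P(Diego) = 0.2958  [exponent -1.2300]
Difference = 0.1884 − 0.2958 = -0.1074

-0.107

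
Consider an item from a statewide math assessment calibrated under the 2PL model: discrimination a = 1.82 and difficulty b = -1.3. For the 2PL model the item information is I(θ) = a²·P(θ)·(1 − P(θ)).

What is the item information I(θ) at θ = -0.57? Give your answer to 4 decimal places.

P = 1/(1+e^{-1.3286}) = 0.7906
P(1−P) = 0.7906 × 0.2094 = 0.1655
I = a² × P(1−P) = 1.82² × 0.1655 = 0.54836

0.5484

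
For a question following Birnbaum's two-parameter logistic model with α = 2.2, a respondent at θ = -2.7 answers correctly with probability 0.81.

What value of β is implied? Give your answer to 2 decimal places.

-3.36

P(θ) = 1 / (1 + exp(−α(θ − β)))
logit(0.81) = ln(0.81/0.19) = 1.4500
β = θ − logit/(α) = -2.7 − 1.4500/2.2000 = -3.3591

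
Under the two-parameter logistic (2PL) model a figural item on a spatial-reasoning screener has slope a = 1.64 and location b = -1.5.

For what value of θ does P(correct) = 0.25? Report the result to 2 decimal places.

-2.17

P(θ) = 1 / (1 + exp(−a(θ − b)))
logit = ln(0.2500/0.7500) = -1.0986
θ = b + logit/(a) = -1.5 + (-1.0986)/1.6400 = -2.1699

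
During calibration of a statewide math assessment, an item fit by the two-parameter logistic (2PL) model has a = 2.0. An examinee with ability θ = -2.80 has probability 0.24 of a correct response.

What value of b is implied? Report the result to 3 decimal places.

-2.224

P(θ) = 1 / (1 + exp(−a(θ − b)))
logit(0.24) = ln(0.24/0.76) = -1.1527
b = θ − logit/(a) = -2.80 − (-1.1527)/2.0000 = -2.2237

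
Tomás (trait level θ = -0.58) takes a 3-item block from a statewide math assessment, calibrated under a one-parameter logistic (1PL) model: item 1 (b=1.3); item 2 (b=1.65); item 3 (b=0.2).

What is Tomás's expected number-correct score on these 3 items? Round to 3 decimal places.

0.544

P(θ) = 1 / (1 + exp(−(θ − b)))
P_1 = 1/(1+e^{1.8800}) = 0.1324
P_2 = 1/(1+e^{2.2300}) = 0.0971
P_3 = 1/(1+e^{0.7800}) = 0.3143
E[score] = 0.1324 + 0.0971 + 0.3143 = 0.5438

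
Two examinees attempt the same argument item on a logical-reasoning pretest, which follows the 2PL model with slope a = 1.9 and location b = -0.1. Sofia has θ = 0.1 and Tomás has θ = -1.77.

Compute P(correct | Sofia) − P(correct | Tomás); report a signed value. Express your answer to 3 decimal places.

P(θ) = 1 / (1 + exp(−a(θ − b)))
P(Sofia) = 0.5939  [exponent 0.3800]
P(Tomás) = 0.0402  [exponent -3.1730]
Difference = 0.5939 − 0.0402 = 0.5537

0.554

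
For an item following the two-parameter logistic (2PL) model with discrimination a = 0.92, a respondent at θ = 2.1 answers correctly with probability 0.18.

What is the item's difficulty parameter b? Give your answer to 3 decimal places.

P(θ) = 1 / (1 + exp(−a(θ − b)))
logit(0.18) = ln(0.18/0.82) = -1.5163
b = θ − logit/(a) = 2.1 − (-1.5163)/0.9200 = 3.7482

3.748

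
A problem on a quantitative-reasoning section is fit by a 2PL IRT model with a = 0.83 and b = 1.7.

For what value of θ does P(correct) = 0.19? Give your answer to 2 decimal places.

P(θ) = 1 / (1 + exp(−a(θ − b)))
logit = ln(0.1900/0.8100) = -1.4500
θ = b + logit/(a) = 1.7 + (-1.4500)/0.8300 = -0.0470

-0.05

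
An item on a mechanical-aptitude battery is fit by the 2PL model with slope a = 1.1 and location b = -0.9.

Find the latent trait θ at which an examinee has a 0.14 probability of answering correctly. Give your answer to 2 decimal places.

-2.55

P(θ) = 1 / (1 + exp(−a(θ − b)))
logit = ln(0.1400/0.8600) = -1.8153
θ = b + logit/(a) = -0.9 + (-1.8153)/1.1000 = -2.5503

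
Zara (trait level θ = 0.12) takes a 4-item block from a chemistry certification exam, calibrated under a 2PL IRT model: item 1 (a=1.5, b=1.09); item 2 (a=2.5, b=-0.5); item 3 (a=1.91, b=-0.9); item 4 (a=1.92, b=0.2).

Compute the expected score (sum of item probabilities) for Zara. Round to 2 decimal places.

2.35

P(θ) = 1 / (1 + exp(−a(θ − b)))
P_1 = 1/(1+e^{1.4550}) = 0.1892
P_2 = 1/(1+e^{-1.5500}) = 0.8249
P_3 = 1/(1+e^{-1.9482}) = 0.8753
P_4 = 1/(1+e^{0.1536}) = 0.4617
E[score] = 0.1892 + 0.8249 + 0.8753 + 0.4617 = 2.3511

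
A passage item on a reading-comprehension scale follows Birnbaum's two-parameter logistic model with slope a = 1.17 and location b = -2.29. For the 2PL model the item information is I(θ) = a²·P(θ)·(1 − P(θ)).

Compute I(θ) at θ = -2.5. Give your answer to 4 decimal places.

0.3371

P = 1/(1+e^{0.2457}) = 0.4389
P(1−P) = 0.4389 × 0.5611 = 0.2463
I = a² × P(1−P) = 1.17² × 0.2463 = 0.33711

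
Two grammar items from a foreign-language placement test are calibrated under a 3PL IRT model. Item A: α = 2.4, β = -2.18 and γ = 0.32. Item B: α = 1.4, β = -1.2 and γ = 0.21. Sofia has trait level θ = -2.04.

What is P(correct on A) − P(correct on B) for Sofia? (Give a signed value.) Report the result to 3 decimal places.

P(θ) = γ + (1 − γ) · 1 / (1 + exp(−α(θ − β)))
P_A = 0.7166
P_B = 0.3963
P_A − P_B = 0.3203

0.320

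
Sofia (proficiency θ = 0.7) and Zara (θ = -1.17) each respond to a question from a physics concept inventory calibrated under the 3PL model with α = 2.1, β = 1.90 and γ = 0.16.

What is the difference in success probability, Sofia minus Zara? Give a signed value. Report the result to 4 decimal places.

P(θ) = γ + (1 − γ) · 1 / (1 + exp(−α(θ − β)))
P(Sofia) = 0.2226  [exponent -2.5200]
P(Zara) = 0.1613  [exponent -6.4470]
Difference = 0.2226 − 0.1613 = 0.0612

0.0612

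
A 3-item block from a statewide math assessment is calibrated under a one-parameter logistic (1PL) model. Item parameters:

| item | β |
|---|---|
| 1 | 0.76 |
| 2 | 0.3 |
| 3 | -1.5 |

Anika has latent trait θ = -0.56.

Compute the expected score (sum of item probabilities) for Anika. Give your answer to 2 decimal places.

1.23

P(θ) = 1 / (1 + exp(−(θ − β)))
P_1 = 1/(1+e^{1.3200}) = 0.2108
P_2 = 1/(1+e^{0.8600}) = 0.2973
P_3 = 1/(1+e^{-0.9400}) = 0.7191
E[score] = 0.2108 + 0.2973 + 0.7191 = 1.2273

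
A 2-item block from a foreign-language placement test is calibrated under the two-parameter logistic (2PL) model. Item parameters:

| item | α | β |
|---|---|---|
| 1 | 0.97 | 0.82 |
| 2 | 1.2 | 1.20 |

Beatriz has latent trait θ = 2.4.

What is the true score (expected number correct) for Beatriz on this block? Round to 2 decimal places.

P(θ) = 1 / (1 + exp(−α(θ − β)))
P_1 = 1/(1+e^{-1.5326}) = 0.8224
P_2 = 1/(1+e^{-1.4400}) = 0.8085
E[score] = 0.8224 + 0.8085 = 1.6308

1.63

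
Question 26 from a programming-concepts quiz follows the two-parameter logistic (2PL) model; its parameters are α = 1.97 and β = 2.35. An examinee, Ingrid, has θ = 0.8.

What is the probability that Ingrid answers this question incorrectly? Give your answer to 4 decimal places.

0.9549

P(θ) = 1 / (1 + exp(−α(θ − β)))
Exponent: 1.97 × (0.8 − 2.35) = -3.0535
1/(1 + e^{3.0535}) = 0.0451
P(incorrect) = 1 − 0.0451 = 0.9549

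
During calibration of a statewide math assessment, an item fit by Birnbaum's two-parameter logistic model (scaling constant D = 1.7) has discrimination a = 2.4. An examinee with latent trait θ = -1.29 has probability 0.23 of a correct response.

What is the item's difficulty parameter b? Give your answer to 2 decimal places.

P(θ) = 1 / (1 + exp(−D·a(θ − b)))
logit(0.23) = ln(0.23/0.77) = -1.2083
b = θ − logit/(1.7·a) = -1.29 − (-1.2083)/4.0800 = -0.9938

-0.99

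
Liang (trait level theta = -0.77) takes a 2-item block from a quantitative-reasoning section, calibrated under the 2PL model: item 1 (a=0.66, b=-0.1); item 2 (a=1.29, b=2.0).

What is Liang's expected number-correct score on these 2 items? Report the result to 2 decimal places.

P(theta) = 1 / (1 + exp(−a(theta − b)))
P_1 = 1/(1+e^{0.4422}) = 0.3912
P_2 = 1/(1+e^{3.5733}) = 0.0273
E[score] = 0.3912 + 0.0273 = 0.4185

0.42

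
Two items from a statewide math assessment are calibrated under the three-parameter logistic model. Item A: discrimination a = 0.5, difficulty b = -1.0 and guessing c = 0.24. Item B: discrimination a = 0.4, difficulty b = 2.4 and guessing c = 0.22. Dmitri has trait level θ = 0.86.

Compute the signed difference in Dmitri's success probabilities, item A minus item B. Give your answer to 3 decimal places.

0.291

P(θ) = c + (1 − c) · 1 / (1 + exp(−a(θ − b)))
P_A = 0.7850
P_B = 0.4935
P_A − P_B = 0.2914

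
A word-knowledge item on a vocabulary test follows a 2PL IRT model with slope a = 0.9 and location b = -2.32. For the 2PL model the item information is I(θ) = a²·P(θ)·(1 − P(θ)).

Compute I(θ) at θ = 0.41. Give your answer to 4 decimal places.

P = 1/(1+e^{-2.4570}) = 0.9211
P(1−P) = 0.9211 × 0.0789 = 0.0727
I = a² × P(1−P) = 0.9² × 0.0727 = 0.05889

0.0589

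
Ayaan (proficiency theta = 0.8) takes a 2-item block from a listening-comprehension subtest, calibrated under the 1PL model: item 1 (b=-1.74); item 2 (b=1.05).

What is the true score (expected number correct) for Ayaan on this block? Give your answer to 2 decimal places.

1.36

P(theta) = 1 / (1 + exp(−(theta − b)))
P_1 = 1/(1+e^{-2.5400}) = 0.9269
P_2 = 1/(1+e^{0.2500}) = 0.4378
E[score] = 0.9269 + 0.4378 = 1.3647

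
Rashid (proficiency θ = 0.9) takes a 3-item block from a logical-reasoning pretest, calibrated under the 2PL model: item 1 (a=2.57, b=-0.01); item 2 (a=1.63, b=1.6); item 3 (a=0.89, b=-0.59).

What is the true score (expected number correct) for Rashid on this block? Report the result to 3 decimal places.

P(θ) = 1 / (1 + exp(−a(θ − b)))
P_1 = 1/(1+e^{-2.3387}) = 0.9120
P_2 = 1/(1+e^{1.1410}) = 0.2421
P_3 = 1/(1+e^{-1.3261}) = 0.7902
E[score] = 0.9120 + 0.2421 + 0.7902 = 1.9444

1.944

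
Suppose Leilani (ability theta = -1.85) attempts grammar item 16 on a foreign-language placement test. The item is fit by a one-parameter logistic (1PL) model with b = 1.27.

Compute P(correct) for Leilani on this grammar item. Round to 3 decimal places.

P(theta) = 1 / (1 + exp(−(theta − b)))
Exponent: (-1.85 − 1.27) = -3.1200
1/(1 + e^{3.1200}) = 0.0423
P = 0.0423

0.042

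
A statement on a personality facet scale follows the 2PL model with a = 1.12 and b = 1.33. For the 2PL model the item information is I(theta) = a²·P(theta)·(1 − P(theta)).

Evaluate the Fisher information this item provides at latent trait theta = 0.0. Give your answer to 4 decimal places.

0.1883

P = 1/(1+e^{1.4896}) = 0.1840
P(1−P) = 0.1840 × 0.8160 = 0.1501
I = a² × P(1−P) = 1.12² × 0.1501 = 0.18833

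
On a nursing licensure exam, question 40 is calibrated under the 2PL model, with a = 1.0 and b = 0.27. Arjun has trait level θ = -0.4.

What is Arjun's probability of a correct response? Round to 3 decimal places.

0.338

P(θ) = 1 / (1 + exp(−a(θ − b)))
Exponent: 1.0 × (-0.4 − 0.27) = -0.6700
1/(1 + e^{0.6700}) = 0.3385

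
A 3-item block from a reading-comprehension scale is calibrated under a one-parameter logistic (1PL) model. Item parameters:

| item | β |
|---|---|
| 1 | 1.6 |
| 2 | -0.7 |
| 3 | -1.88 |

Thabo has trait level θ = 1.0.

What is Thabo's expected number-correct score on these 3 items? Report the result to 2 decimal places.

P(θ) = 1 / (1 + exp(−(θ − β)))
P_1 = 1/(1+e^{0.6000}) = 0.3543
P_2 = 1/(1+e^{-1.7000}) = 0.8455
P_3 = 1/(1+e^{-2.8800}) = 0.9468
E[score] = 0.3543 + 0.8455 + 0.9468 = 2.1467

2.15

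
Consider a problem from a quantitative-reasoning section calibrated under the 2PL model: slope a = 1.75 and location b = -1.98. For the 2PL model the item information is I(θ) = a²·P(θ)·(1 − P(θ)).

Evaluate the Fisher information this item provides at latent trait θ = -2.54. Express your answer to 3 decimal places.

P = 1/(1+e^{0.9800}) = 0.2729
P(1−P) = 0.2729 × 0.7271 = 0.1984
I = a² × P(1−P) = 1.75² × 0.1984 = 0.60767

0.608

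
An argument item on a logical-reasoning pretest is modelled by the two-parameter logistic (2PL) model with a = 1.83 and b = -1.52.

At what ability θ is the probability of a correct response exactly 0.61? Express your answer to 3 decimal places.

P(θ) = 1 / (1 + exp(−a(θ − b)))
logit = ln(0.6100/0.3900) = 0.4473
θ = b + logit/(a) = -1.52 + 0.4473/1.8300 = -1.2756

-1.276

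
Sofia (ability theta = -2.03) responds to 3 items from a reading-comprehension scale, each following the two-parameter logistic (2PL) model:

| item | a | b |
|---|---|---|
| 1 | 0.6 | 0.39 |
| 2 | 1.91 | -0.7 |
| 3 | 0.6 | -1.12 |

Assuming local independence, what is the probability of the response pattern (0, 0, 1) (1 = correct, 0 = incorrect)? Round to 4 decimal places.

P(theta) = 1 / (1 + exp(−a(theta − b)))
P_1 = 1/(1+e^{1.4520}) = 0.1897
P_2 = 1/(1+e^{2.5403}) = 0.0731
P_3 = 1/(1+e^{0.5460}) = 0.3668
L = (1−P_1) × (1−P_2) × P_3 = 0.8103 × 0.9269 × 0.3668 = 0.27549

0.2755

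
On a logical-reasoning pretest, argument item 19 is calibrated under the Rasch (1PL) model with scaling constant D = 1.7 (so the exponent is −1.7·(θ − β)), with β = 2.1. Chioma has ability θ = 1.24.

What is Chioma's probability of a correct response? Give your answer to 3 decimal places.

P(θ) = 1 / (1 + exp(−D·(θ − β)))
Exponent: 1.7 × (1.24 − 2.1) = -1.4620
1/(1 + e^{1.4620}) = 0.1882
P = 0.1882

0.188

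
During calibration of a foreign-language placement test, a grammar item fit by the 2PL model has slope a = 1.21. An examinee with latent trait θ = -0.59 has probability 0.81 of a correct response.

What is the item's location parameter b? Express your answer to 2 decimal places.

P(θ) = 1 / (1 + exp(−a(θ − b)))
logit(0.81) = ln(0.81/0.19) = 1.4500
b = θ − logit/(a) = -0.59 − 1.4500/1.2100 = -1.7884

-1.79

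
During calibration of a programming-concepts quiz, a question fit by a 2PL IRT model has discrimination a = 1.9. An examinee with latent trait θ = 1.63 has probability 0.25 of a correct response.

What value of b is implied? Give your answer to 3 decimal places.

2.208

P(θ) = 1 / (1 + exp(−a(θ − b)))
logit(0.25) = ln(0.25/0.75) = -1.0986
b = θ − logit/(a) = 1.63 − (-1.0986)/1.9000 = 2.2082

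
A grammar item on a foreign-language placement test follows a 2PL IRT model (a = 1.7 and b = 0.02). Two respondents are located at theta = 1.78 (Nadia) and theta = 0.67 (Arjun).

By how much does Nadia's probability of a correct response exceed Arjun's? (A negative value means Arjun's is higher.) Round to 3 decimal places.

0.201

P(theta) = 1 / (1 + exp(−a(theta − b)))
P(Nadia) = 0.9522  [exponent 2.9920]
P(Arjun) = 0.7512  [exponent 1.1050]
Difference = 0.9522 − 0.7512 = 0.2010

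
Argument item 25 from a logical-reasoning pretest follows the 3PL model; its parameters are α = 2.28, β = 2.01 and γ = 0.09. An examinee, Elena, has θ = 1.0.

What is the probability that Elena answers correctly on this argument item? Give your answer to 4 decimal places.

P(θ) = γ + (1 − γ) · 1 / (1 + exp(−α(θ − β)))
Exponent: 2.28 × (1.0 − 2.01) = -2.3028
1/(1 + e^{2.3028}) = 0.0909
P = 0.09 + 0.91 × 0.0909 = 0.1727

0.1727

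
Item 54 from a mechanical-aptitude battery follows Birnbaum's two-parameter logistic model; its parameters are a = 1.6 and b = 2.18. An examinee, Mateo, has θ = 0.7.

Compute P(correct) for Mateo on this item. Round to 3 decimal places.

0.086

P(θ) = 1 / (1 + exp(−a(θ − b)))
Exponent: 1.6 × (0.7 − 2.18) = -2.3680
1/(1 + e^{2.3680}) = 0.0856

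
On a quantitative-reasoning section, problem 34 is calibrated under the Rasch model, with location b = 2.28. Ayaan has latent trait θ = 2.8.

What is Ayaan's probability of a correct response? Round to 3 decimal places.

P(θ) = 1 / (1 + exp(−(θ − b)))
Exponent: (2.8 − 2.28) = 0.5200
1/(1 + e^{-0.5200}) = 0.6271
P = 0.6271

0.627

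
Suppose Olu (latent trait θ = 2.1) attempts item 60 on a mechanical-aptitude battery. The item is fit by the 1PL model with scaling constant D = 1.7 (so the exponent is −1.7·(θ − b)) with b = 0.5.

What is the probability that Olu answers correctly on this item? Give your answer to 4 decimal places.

P(θ) = 1 / (1 + exp(−D·(θ − b)))
Exponent: 1.7 × (2.1 − 0.5) = 2.7200
1/(1 + e^{-2.7200}) = 0.9382
P = 0.9382

0.9382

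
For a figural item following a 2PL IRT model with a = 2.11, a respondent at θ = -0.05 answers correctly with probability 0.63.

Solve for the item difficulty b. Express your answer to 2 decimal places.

-0.30

P(θ) = 1 / (1 + exp(−a(θ − b)))
logit(0.63) = ln(0.63/0.37) = 0.5322
b = θ − logit/(a) = -0.05 − 0.5322/2.1100 = -0.3022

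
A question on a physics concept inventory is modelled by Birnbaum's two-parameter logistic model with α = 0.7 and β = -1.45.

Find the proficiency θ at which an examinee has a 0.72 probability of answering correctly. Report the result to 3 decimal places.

-0.101

P(θ) = 1 / (1 + exp(−α(θ − β)))
logit = ln(0.7200/0.2800) = 0.9445
θ = β + logit/(α) = -1.45 + 0.9445/0.7000 = -0.1008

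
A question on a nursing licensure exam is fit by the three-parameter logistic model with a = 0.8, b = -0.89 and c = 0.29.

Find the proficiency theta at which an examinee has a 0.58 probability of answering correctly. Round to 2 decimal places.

P(theta) = c + (1 − c) · 1 / (1 + exp(−a(theta − b)))
Remove guessing floor: (0.58 − 0.29)/(1 − 0.29) = 0.4085
logit = ln(0.4085/0.5915) = -0.3704
theta = b + logit/(a) = -0.89 + (-0.3704)/0.8000 = -1.3530

-1.35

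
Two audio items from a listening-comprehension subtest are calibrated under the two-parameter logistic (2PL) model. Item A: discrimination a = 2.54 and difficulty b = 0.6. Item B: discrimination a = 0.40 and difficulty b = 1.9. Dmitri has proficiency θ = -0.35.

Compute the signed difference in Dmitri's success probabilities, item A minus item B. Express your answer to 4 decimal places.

P(θ) = 1 / (1 + exp(−a(θ − b)))
P_A = 0.0822
P_B = 0.2891
P_A − P_B = -0.2069

-0.2069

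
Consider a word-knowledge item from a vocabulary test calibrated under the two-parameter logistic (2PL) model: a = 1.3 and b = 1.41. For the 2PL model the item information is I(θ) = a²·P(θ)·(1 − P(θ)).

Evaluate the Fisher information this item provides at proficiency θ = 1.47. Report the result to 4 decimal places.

0.4219

P = 1/(1+e^{-0.0780}) = 0.5195
P(1−P) = 0.5195 × 0.4805 = 0.2496
I = a² × P(1−P) = 1.3² × 0.2496 = 0.42186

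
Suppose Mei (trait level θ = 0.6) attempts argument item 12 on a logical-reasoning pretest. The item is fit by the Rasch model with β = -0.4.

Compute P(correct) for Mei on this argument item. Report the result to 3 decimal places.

P(θ) = 1 / (1 + exp(−(θ − β)))
Exponent: (0.6 − (-0.4)) = 1.0000
1/(1 + e^{-1.0000}) = 0.7311
P = 0.7311

0.731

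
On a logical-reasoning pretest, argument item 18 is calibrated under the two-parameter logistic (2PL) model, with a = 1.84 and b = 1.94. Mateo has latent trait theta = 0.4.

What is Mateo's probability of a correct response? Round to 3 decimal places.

0.056

P(theta) = 1 / (1 + exp(−a(theta − b)))
Exponent: 1.84 × (0.4 − 1.94) = -2.8336
1/(1 + e^{2.8336}) = 0.0555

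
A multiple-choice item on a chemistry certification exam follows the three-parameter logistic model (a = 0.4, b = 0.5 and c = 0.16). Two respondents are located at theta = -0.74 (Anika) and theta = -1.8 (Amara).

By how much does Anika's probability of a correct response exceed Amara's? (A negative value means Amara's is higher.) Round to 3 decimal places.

0.079

P(theta) = c + (1 − c) · 1 / (1 + exp(−a(theta − b)))
P(Anika) = 0.4779  [exponent -0.4960]
P(Amara) = 0.3994  [exponent -0.9200]
Difference = 0.4779 − 0.3994 = 0.0786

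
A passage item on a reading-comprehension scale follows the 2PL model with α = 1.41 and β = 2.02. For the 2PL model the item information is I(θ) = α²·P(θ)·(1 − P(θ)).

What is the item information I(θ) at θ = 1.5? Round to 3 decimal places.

P = 1/(1+e^{0.7332}) = 0.3245
P(1−P) = 0.3245 × 0.6755 = 0.2192
I = α² × P(1−P) = 1.41² × 0.2192 = 0.43579

0.436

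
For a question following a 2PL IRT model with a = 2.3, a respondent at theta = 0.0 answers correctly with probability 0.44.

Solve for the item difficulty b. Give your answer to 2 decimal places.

P(theta) = 1 / (1 + exp(−a(theta − b)))
logit(0.44) = ln(0.44/0.56) = -0.2412
b = theta − logit/(a) = 0.0 − (-0.2412)/2.3000 = 0.1049

0.10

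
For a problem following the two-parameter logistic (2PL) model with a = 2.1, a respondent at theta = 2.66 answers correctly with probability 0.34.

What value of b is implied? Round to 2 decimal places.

2.98

P(theta) = 1 / (1 + exp(−a(theta − b)))
logit(0.34) = ln(0.34/0.66) = -0.6633
b = theta − logit/(a) = 2.66 − (-0.6633)/2.1000 = 2.9759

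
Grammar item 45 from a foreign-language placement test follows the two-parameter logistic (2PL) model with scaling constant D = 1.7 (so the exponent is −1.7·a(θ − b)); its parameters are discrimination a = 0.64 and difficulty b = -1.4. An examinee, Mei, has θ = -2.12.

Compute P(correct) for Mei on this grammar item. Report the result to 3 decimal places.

P(θ) = 1 / (1 + exp(−D·a(θ − b)))
Exponent: 1.7 × 0.64 × (-2.12 − (-1.4)) = -0.7834
1/(1 + e^{0.7834}) = 0.3136
P = 0.3136

0.314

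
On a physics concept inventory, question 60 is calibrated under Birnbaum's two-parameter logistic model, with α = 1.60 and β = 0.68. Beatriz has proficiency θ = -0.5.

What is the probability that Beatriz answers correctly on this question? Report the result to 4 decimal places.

0.1315

P(θ) = 1 / (1 + exp(−α(θ − β)))
Exponent: 1.60 × (-0.5 − 0.68) = -1.8880
1/(1 + e^{1.8880}) = 0.1315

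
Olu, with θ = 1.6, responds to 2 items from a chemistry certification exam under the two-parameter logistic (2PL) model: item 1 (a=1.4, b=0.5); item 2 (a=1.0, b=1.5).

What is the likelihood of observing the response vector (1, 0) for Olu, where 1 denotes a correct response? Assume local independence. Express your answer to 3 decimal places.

0.391

P(θ) = 1 / (1 + exp(−a(θ − b)))
P_1 = 1/(1+e^{-1.5400}) = 0.8235
P_2 = 1/(1+e^{-0.1000}) = 0.5250
L = P_1 × (1−P_2) = 0.8235 × 0.4750 = 0.39116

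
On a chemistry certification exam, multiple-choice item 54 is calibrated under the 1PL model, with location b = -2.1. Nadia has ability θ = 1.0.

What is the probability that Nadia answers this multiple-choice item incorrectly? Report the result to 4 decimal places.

P(θ) = 1 / (1 + exp(−(θ − b)))
Exponent: (1.0 − (-2.1)) = 3.1000
1/(1 + e^{-3.1000}) = 0.9569
P = 0.9569
P(incorrect) = 1 − 0.9569 = 0.0431

0.0431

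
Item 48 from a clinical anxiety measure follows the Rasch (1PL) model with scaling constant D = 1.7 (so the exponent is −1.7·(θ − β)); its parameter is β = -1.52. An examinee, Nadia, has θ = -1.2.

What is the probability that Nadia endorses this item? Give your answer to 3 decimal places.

P(θ) = 1 / (1 + exp(−D·(θ − β)))
Exponent: 1.7 × (-1.2 − (-1.52)) = 0.5440
1/(1 + e^{-0.5440}) = 0.6327
P = 0.6327

0.633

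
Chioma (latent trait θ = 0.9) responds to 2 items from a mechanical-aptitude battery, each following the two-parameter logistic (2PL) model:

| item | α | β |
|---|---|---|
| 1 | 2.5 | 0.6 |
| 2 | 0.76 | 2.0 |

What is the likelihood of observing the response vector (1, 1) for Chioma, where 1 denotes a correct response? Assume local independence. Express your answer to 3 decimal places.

0.205

P(θ) = 1 / (1 + exp(−α(θ − β)))
P_1 = 1/(1+e^{-0.7500}) = 0.6792
P_2 = 1/(1+e^{0.8360}) = 0.3024
L = P_1 × P_2 = 0.6792 × 0.3024 = 0.20537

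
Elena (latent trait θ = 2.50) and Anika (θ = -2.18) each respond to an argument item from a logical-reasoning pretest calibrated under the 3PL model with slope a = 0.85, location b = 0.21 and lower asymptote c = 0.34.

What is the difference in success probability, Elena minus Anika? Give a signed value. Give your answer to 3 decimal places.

P(θ) = c + (1 − c) · 1 / (1 + exp(−a(θ − b)))
P(Elena) = 0.9175  [exponent 1.9465]
P(Anika) = 0.4165  [exponent -2.0315]
Difference = 0.9175 − 0.4165 = 0.5010

0.501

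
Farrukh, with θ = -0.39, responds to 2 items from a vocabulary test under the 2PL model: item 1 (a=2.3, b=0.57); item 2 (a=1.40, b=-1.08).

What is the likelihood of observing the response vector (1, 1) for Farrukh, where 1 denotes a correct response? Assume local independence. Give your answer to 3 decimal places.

P(θ) = 1 / (1 + exp(−a(θ − b)))
P_1 = 1/(1+e^{2.2080}) = 0.0990
P_2 = 1/(1+e^{-0.9660}) = 0.7243
L = P_1 × P_2 = 0.0990 × 0.7243 = 0.07173

0.072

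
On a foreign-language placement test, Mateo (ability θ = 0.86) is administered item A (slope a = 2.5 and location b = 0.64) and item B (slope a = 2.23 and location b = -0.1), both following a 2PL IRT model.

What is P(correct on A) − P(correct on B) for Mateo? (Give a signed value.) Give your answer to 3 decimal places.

-0.261

P(θ) = 1 / (1 + exp(−a(θ − b)))
P_A = 0.6341
P_B = 0.8948
P_A − P_B = -0.2607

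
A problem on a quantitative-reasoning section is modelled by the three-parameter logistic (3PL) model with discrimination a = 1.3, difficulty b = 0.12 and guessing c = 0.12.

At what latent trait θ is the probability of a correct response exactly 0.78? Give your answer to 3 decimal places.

P(θ) = c + (1 − c) · 1 / (1 + exp(−a(θ − b)))
Remove guessing floor: (0.78 − 0.12)/(1 − 0.12) = 0.7500
logit = ln(0.7500/0.2500) = 1.0986
θ = b + logit/(a) = 0.12 + 1.0986/1.3000 = 0.9651

0.965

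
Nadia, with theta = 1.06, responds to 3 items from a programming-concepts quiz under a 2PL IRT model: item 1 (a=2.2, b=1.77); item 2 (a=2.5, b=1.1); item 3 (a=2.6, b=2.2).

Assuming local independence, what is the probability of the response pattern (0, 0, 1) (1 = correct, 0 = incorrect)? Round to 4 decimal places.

0.0213

P(theta) = 1 / (1 + exp(−a(theta − b)))
P_1 = 1/(1+e^{1.5620}) = 0.1734
P_2 = 1/(1+e^{0.1000}) = 0.4750
P_3 = 1/(1+e^{2.9640}) = 0.0491
L = (1−P_1) × (1−P_2) × P_3 = 0.8266 × 0.5250 × 0.0491 = 0.02130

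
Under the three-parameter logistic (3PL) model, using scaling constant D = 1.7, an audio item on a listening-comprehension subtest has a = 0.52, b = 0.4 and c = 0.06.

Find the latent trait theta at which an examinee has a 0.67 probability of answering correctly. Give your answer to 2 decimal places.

P(theta) = c + (1 − c) · 1 / (1 + exp(−D·a(theta − b)))
Remove guessing floor: (0.67 − 0.06)/(1 − 0.06) = 0.6489
logit = ln(0.6489/0.3511) = 0.6144
theta = b + logit/(1.7·a) = 0.4 + 0.6144/0.8840 = 1.0950

1.09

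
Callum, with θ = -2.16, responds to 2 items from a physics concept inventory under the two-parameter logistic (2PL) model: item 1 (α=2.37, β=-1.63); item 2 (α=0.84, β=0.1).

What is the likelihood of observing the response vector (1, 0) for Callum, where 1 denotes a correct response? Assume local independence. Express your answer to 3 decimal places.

0.193

P(θ) = 1 / (1 + exp(−α(θ − β)))
P_1 = 1/(1+e^{1.2561}) = 0.2216
P_2 = 1/(1+e^{1.8984}) = 0.1303
L = P_1 × (1−P_2) = 0.2216 × 0.8697 = 0.19277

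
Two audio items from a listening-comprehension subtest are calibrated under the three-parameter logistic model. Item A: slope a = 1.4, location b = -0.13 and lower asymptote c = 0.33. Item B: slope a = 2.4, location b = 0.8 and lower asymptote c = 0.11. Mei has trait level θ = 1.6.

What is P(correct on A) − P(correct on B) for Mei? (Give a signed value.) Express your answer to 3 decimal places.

P(θ) = c + (1 − c) · 1 / (1 + exp(−a(θ − b)))
P_A = 0.9454
P_B = 0.8862
P_A − P_B = 0.0592

0.059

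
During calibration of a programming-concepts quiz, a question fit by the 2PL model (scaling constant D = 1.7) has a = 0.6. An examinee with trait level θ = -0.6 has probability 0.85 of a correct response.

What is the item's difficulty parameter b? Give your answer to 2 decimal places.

P(θ) = 1 / (1 + exp(−D·a(θ − b)))
logit(0.85) = ln(0.85/0.15) = 1.7346
b = θ − logit/(1.7·a) = -0.6 − 1.7346/1.0200 = -2.3006

-2.30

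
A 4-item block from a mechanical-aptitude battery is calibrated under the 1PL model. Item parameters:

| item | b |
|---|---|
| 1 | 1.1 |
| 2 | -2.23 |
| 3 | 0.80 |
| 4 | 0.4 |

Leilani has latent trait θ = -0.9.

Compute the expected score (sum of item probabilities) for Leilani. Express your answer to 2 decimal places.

1.28

P(θ) = 1 / (1 + exp(−(θ − b)))
P_1 = 1/(1+e^{2.0000}) = 0.1192
P_2 = 1/(1+e^{-1.3300}) = 0.7908
P_3 = 1/(1+e^{1.7000}) = 0.1545
P_4 = 1/(1+e^{1.3000}) = 0.2142
E[score] = 0.1192 + 0.7908 + 0.1545 + 0.2142 = 1.2787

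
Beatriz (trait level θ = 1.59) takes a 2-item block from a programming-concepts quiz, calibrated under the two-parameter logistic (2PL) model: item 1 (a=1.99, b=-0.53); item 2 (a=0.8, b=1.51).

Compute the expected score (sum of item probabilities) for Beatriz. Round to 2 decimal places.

P(θ) = 1 / (1 + exp(−a(θ − b)))
P_1 = 1/(1+e^{-4.2188}) = 0.9855
P_2 = 1/(1+e^{-0.0640}) = 0.5160
E[score] = 0.9855 + 0.5160 = 1.5015

1.50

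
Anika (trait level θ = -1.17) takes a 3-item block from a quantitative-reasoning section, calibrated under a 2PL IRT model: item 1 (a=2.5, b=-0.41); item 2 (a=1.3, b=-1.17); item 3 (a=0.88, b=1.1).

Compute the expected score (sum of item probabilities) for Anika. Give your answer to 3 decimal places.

P(θ) = 1 / (1 + exp(−a(θ − b)))
P_1 = 1/(1+e^{1.9000}) = 0.1301
P_2 = 1/(1+e^{0.0000}) = 0.5000
P_3 = 1/(1+e^{1.9976}) = 0.1195
E[score] = 0.1301 + 0.5000 + 0.1195 = 0.7496

0.750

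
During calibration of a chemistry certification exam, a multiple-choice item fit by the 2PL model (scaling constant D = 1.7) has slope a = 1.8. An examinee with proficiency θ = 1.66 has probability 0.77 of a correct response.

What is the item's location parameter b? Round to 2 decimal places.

1.27

P(θ) = 1 / (1 + exp(−D·a(θ − b)))
logit(0.77) = ln(0.77/0.23) = 1.2083
b = θ − logit/(1.7·a) = 1.66 − 1.2083/3.0600 = 1.2651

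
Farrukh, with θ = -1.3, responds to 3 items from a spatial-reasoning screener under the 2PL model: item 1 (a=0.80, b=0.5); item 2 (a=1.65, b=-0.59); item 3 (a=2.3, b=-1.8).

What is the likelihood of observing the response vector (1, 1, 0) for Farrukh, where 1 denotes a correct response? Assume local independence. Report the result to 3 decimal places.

0.011

P(θ) = 1 / (1 + exp(−a(θ − b)))
P_1 = 1/(1+e^{1.4400}) = 0.1915
P_2 = 1/(1+e^{1.1715}) = 0.2366
P_3 = 1/(1+e^{-1.1500}) = 0.7595
L = P_1 × P_2 × (1−P_3) = 0.1915 × 0.2366 × 0.2405 = 0.01090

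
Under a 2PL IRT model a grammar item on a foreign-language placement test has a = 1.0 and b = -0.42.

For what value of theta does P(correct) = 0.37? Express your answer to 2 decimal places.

P(theta) = 1 / (1 + exp(−a(theta − b)))
logit = ln(0.3700/0.6300) = -0.5322
theta = b + logit/(a) = -0.42 + (-0.5322)/1.0000 = -0.9522

-0.95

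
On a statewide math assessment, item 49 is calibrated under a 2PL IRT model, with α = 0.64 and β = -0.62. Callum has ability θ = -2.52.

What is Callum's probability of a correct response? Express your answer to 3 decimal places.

0.229

P(θ) = 1 / (1 + exp(−α(θ − β)))
Exponent: 0.64 × (-2.52 − (-0.62)) = -1.2160
1/(1 + e^{1.2160}) = 0.2286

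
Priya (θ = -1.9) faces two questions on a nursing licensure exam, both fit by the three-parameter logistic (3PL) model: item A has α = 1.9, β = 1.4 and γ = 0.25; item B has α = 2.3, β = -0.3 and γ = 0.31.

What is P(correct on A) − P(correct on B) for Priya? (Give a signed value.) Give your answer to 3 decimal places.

P(θ) = γ + (1 − γ) · 1 / (1 + exp(−α(θ − β)))
P_A = 0.2514
P_B = 0.3270
P_A − P_B = -0.0756

-0.076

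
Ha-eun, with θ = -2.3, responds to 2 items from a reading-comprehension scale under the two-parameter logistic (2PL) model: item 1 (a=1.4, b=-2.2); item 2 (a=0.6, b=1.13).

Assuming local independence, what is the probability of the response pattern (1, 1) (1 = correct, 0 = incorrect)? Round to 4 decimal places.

0.0527

P(θ) = 1 / (1 + exp(−a(θ − b)))
P_1 = 1/(1+e^{0.1400}) = 0.4651
P_2 = 1/(1+e^{2.0580}) = 0.1132
L = P_1 × P_2 = 0.4651 × 0.1132 = 0.05267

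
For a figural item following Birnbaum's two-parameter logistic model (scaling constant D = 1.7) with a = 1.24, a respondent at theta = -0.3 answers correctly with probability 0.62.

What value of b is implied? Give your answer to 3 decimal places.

-0.532

P(theta) = 1 / (1 + exp(−D·a(theta − b)))
logit(0.62) = ln(0.62/0.38) = 0.4895
b = theta − logit/(1.7·a) = -0.3 − 0.4895/2.1080 = -0.5322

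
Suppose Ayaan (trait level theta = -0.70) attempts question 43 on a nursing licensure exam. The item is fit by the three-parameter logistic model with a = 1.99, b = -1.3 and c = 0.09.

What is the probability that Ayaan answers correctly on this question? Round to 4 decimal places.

P(theta) = c + (1 − c) · 1 / (1 + exp(−a(theta − b)))
Exponent: 1.99 × (-0.70 − (-1.3)) = 1.1940
1/(1 + e^{-1.1940}) = 0.7675
P = 0.09 + 0.91 × 0.7675 = 0.7884

0.7884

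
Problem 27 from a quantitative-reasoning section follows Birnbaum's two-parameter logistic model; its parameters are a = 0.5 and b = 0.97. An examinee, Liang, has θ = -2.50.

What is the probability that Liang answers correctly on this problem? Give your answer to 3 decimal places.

P(θ) = 1 / (1 + exp(−a(θ − b)))
Exponent: 0.5 × (-2.50 − 0.97) = -1.7350
1/(1 + e^{1.7350}) = 0.1499

0.150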